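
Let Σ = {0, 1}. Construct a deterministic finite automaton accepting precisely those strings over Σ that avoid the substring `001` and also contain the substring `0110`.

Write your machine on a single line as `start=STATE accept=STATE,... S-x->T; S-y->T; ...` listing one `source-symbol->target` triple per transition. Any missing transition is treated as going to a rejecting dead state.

start=s0; accept=s5,s6,s7; s0-0->s1; s0-1->s0; s1-0->s2; s1-1->s3; s2-0->s2; s2-1->s2; s3-0->s1; s3-1->s4; s4-0->s5; s4-1->s0; s5-0->s6; s5-1->s7; s6-0->s6; s6-1->s2; s7-0->s5; s7-1->s7

Handle the two conditions separately and then intersect. The first has 4 states tracking partial matches of the forbidden pattern `001`; the second has 5 states tracking whether and how much of `0110` has been seen. A product state is a pair (one from each), accepting exactly when both do. Equivalent product states are then merged.
8 states suffice.
        0   1  
>  s0   s1  s0 
   s1   s2  s3 
   s2   s2  s2 
   s3   s1  s4 
   s4   s5  s0 
 * s5   s6  s7 
 * s6   s6  s2 
 * s7   s5  s7 
(> = start, * = accepting)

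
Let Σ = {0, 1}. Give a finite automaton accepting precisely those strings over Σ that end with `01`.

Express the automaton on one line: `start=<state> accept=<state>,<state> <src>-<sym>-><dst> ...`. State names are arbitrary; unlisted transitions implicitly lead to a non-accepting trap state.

Let each state record the length of the longest suffix of the input read so far that is also a prefix of `01`. q1 means the last symbol is `0`; q2 means the last 2 symbols are `01`. Accept only at q2, where the string currently ends in `01`.
        0   1  
>  q0   q1  q0 
   q1   q1  q2 
 * q2   q1  q0 
(> = start, * = accepting)

start=q0 accept=q2 q0-0->q1 q0-1->q0 q1-0->q1 q1-1->q2 q2-0->q1 q2-1->q0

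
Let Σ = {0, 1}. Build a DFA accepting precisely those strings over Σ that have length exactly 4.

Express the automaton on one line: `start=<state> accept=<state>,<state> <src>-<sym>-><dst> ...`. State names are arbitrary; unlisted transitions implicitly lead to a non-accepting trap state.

start=S0 accept=S4 S0-0->S1 S0-1->S1 S1-0->S2 S1-1->S2 S2-0->S3 S2-1->S3 S3-0->S4 S3-1->S4 S4-0->S5 S4-1->S5 S5-0->S5 S5-1->S5

We only need to distinguish lengths 0, 1, …, 4, and '>4'. Chain S0 → S1 → S2 → S3 → S4 → S5 on every symbol, with S5 looping. Accepting states: {S4}.
With 6 states:
        0   1  
>  S0   S1  S1 
   S1   S2  S2 
   S2   S3  S3 
   S3   S4  S4 
 * S4   S5  S5 
   S5   S5  S5 
(> = start, * = accepting)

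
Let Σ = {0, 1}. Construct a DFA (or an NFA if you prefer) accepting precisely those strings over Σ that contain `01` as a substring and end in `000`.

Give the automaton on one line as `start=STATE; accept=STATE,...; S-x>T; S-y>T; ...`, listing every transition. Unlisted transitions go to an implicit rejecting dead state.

start=q0; accept=q5; q0-0>q1; q0-1>q0; q1-0>q1; q1-1>q2; q2-0>q3; q2-1>q2; q3-0>q4; q3-1>q2; q4-0>q5; q4-1>q2; q5-0>q5; q5-1>q2

Run two small machines in parallel and take their product. One (3 states) tracks whether and how much of `01` has been seen; the other (4 states) tracks how much of the suffix `000` has currently been matched. Each combined state is a pair, one component from each; accept when both components accept. After merging equivalent states the machine shrinks.
With 6 states:
        0   1  
>  q0   q1  q0 
   q1   q1  q2 
   q2   q3  q2 
   q3   q4  q2 
   q4   q5  q2 
 * q5   q5  q2 
(> = start, * = accepting)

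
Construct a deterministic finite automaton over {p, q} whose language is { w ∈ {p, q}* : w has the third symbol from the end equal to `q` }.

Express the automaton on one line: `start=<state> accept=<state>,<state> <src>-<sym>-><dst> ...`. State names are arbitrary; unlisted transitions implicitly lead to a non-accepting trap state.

start=S0 accept=S11,S12,S13,S14 S0-p->S1 S0-q->S2 S1-p->S3 S1-q->S4 S2-p->S5 S2-q->S6 S3-p->S7 S3-q->S8 S4-p->S9 S4-q->S10 S5-p->S11 S5-q->S12 S6-p->S13 S6-q->S14 S7-p->S7 S7-q->S8 S8-p->S9 S8-q->S10 S9-p->S11 S9-q->S12 S10-p->S13 S10-q->S14 S11-p->S7 S11-q->S8 S12-p->S9 S12-q->S10 S13-p->S11 S13-q->S12 S14-p->S13 S14-q->S14

Because acceptance depends on a position counted from the end, the machine has to buffer the most recent 3 symbols. Make each state the string of the last up-to-3 symbols read; on input `x` shift the window left and append `x`. Accept when the buffered window has length 3 and begins with `q`.
15 states suffice.
          p    q  
>  S0     S1   S2 
   S1     S3   S4 
   S2     S5   S6 
   S3     S7   S8 
   S4     S9  S10 
   S5    S11  S12 
   S6    S13  S14 
   S7     S7   S8 
   S8     S9  S10 
   S9    S11  S12 
   S10   S13  S14 
 * S11    S7   S8 
 * S12    S9  S10 
 * S13   S11  S12 
 * S14   S13  S14 
(> = start, * = accepting)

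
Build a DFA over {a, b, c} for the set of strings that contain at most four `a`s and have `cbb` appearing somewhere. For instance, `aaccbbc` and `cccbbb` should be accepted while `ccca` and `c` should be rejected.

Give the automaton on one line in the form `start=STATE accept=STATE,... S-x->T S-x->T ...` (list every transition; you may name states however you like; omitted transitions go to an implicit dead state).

Handle the two conditions separately and then intersect. The first has 6 states tracking the count of `a`s, saturating at 5; the second has 4 states tracking whether and how much of `cbb` has been seen. A product state is a pair (one from each), accepting exactly when both do. Equivalent product states are then merged.
          a    b    c  
>  s0     s1   s0   s2 
   s1     s3   s1   s4 
   s2     s1   s5   s2 
   s3     s6   s3   s7 
   s4     s3   s8   s4 
   s5     s1   s9   s2 
   s6    s10   s6  s11 
   s7     s6  s12   s7 
   s8     s3  s13   s4 
 * s9    s13   s9   s9 
   s10   s14  s10  s15 
   s11   s10  s16  s11 
   s12    s6  s17   s7 
 * s13   s17  s13  s13 
   s14   s14  s14  s14 
   s15   s14  s18  s15 
   s16   s10  s19  s11 
 * s17   s19  s17  s17 
   s18   s14  s20  s15 
 * s19   s20  s19  s19 
 * s20   s14  s20  s20 
(> = start, * = accepting)

start=s0 accept=s9,s13,s17,s19,s20 s0-a->s1 s0-b->s0 s0-c->s2 s1-a->s3 s1-b->s1 s1-c->s4 s2-a->s1 s2-b->s5 s2-c->s2 s3-a->s6 s3-b->s3 s3-c->s7 s4-a->s3 s4-b->s8 s4-c->s4 s5-a->s1 s5-b->s9 s5-c->s2 s6-a->s10 s6-b->s6 s6-c->s11 s7-a->s6 s7-b->s12 s7-c->s7 s8-a->s3 s8-b->s13 s8-c->s4 s9-a->s13 s9-b->s9 s9-c->s9 s10-a->s14 s10-b->s10 s10-c->s15 s11-a->s10 s11-b->s16 s11-c->s11 s12-a->s6 s12-b->s17 s12-c->s7 s13-a->s17 s13-b->s13 s13-c->s13 s14-a->s14 s14-b->s14 s14-c->s14 s15-a->s14 s15-b->s18 s15-c->s15 s16-a->s10 s16-b->s19 s16-c->s11 s17-a->s19 s17-b->s17 s17-c->s17 s18-a->s14 s18-b->s20 s18-c->s15 s19-a->s20 s19-b->s19 s19-c->s19 s20-a->s14 s20-b->s20 s20-c->s20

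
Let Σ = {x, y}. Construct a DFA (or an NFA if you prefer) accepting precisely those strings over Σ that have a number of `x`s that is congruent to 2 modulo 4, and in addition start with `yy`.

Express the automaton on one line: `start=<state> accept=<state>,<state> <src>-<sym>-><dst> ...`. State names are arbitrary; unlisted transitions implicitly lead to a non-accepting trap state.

start=S0 accept=S5 S0-x->S1 S0-y->S2 S1-x->S1 S1-y->S1 S2-x->S1 S2-y->S3 S3-x->S4 S3-y->S3 S4-x->S5 S4-y->S4 S5-x->S6 S5-y->S5 S6-x->S3 S6-y->S6

Run two small machines in parallel and take their product. The first has 4 states tracking the count of `x`s modulo 4; the second has 4 states tracking whether the input so far still matches the prefix `yy`. A product state is a pair (one from each), accepting exactly when both do. Equivalent product states are then merged.
With 7 states:
        x   y  
>  S0   S1  S2 
   S1   S1  S1 
   S2   S1  S3 
   S3   S4  S3 
   S4   S5  S4 
 * S5   S6  S5 
   S6   S3  S6 
(> = start, * = accepting)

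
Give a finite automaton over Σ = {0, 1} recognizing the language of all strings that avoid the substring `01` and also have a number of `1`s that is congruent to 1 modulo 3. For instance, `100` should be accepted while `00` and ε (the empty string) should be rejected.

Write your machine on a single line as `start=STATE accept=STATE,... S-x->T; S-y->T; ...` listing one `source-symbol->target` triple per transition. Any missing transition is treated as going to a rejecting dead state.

start=q0; accept=q2,q3; q0-0->q1; q0-1->q2; q1-0->q1; q1-1->q1; q2-0->q3; q2-1->q4; q3-0->q3; q3-1->q1; q4-0->q1; q4-1->q0

Handle the two conditions separately and then intersect. The first has 3 states tracking partial matches of the forbidden pattern `01`; the second has 3 states tracking the count of `1`s modulo 3. A product state is a pair (one from each), accepting exactly when both do. Minimizing collapses redundant product states.
With 5 states:
        0   1  
>  q0   q1  q2 
   q1   q1  q1 
 * q2   q3  q4 
 * q3   q3  q1 
   q4   q1  q0 
(> = start, * = accepting)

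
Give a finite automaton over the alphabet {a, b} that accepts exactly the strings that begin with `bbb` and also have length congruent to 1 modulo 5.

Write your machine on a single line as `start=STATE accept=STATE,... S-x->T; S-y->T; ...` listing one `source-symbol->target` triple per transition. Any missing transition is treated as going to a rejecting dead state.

start=S0; accept=S11; S0-a->S1; S0-b->S2; S1-a->S3; S1-b->S3; S2-a->S3; S2-b->S4; S3-a->S5; S3-b->S5; S4-a->S5; S4-b->S6; S5-a->S7; S5-b->S7; S6-a->S8; S6-b->S8; S7-a->S9; S7-b->S9; S8-a->S10; S8-b->S10; S9-a->S1; S9-b->S1; S10-a->S11; S10-b->S11; S11-a->S12; S11-b->S12; S12-a->S6; S12-b->S6

Build one automaton per condition and run them in lockstep. The first has 5 states tracking whether the input so far still matches the prefix `bbb`; the second has 5 states tracking the input length modulo 5. A product state is a pair (one from each), accepting exactly when both do.
13 states suffice.
          a    b  
>  S0     S1   S2 
   S1     S3   S3 
   S2     S3   S4 
   S3     S5   S5 
   S4     S5   S6 
   S5     S7   S7 
   S6     S8   S8 
   S7     S9   S9 
   S8    S10  S10 
   S9     S1   S1 
   S10   S11  S11 
 * S11   S12  S12 
   S12    S6   S6 
(> = start, * = accepting)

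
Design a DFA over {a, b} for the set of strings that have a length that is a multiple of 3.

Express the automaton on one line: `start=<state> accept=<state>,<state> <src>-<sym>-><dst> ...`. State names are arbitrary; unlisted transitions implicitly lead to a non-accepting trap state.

start=q0 accept=q0 q0-a->q1 q0-b->q1 q1-a->q2 q1-b->q2 q2-a->q0 q2-b->q0

Count input length modulo 3: every symbol advances one step around the cycle q0 → q1 → q2 → q0. Accept at q0.
With 3 states:
        a   b  
>* q0   q1  q1 
   q1   q2  q2 
   q2   q0  q0 
(> = start, * = accepting)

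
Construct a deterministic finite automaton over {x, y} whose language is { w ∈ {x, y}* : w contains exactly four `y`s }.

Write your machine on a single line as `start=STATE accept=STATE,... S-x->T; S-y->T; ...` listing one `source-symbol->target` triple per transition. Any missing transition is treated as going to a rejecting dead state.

Count `y`s, saturating at 5: states S0 through S4 mean 0 through 4 `y`s seen; S5 means more than 4. Each `y` increments (capped at S5); other symbols loop. Accept from {S4}.
        x   y  
>  S0   S0  S1 
   S1   S1  S2 
   S2   S2  S3 
   S3   S3  S4 
 * S4   S4  S5 
   S5   S5  S5 
(> = start, * = accepting)

start=S0; accept=S4; S0-x->S0; S0-y->S1; S1-x->S1; S1-y->S2; S2-x->S2; S2-y->S3; S3-x->S3; S3-y->S4; S4-x->S4; S4-y->S5; S5-x->S5; S5-y->S5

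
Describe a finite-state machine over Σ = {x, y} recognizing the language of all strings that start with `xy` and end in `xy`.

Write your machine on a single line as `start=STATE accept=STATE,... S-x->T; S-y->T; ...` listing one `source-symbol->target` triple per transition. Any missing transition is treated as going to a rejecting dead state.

Handle the two conditions separately and then intersect. The first has 4 states tracking whether the input so far still matches the prefix `xy`; the second has 3 states tracking how much of the suffix `xy` has currently been matched. A product state is a pair (one from each), accepting exactly when both do. After merging equivalent states the machine shrinks.
A 6-state machine:
        x   y  
>  s0   s1  s2 
   s1   s2  s3 
   s2   s2  s2 
 * s3   s4  s5 
   s4   s4  s3 
   s5   s4  s5 
(> = start, * = accepting)

start=s0; accept=s3; s0-x->s1; s0-y->s2; s1-x->s2; s1-y->s3; s2-x->s2; s2-y->s2; s3-x->s4; s3-y->s5; s4-x->s4; s4-y->s3; s5-x->s4; s5-y->s5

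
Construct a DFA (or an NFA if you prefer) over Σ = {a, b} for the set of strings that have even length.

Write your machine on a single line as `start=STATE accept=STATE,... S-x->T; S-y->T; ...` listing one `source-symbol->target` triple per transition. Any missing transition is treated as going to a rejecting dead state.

Count input length modulo 2: every symbol advances one step around the cycle s0 → s1 → s0. Accept at s0.
2 states suffice.
        a   b  
>* s0   s1  s1 
   s1   s0  s0 
(> = start, * = accepting)

start=s0; accept=s0; s0-a->s1; s0-b->s1; s1-a->s0; s1-b->s0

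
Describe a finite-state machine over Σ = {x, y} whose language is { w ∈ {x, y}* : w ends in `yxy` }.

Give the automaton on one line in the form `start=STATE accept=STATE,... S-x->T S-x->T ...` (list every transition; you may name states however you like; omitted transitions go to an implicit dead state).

start=q0 accept=q3 q0-x->q0 q0-y->q1 q1-x->q2 q1-y->q1 q2-x->q0 q2-y->q3 q3-x->q2 q3-y->q1

Remember how much of `yxy` the current input suffix matches. State q0 means no match yet; q1 means the last symbol is `y`; q2 means the last 2 symbols are `yx`; q3 means the last 3 symbols are `yxy`. Only q3 accepts. On a mismatch, fall back to the longest proper suffix that is still a prefix of `yxy`.
A 4-state machine:
        x   y  
>  q0   q0  q1 
   q1   q2  q1 
   q2   q0  q3 
 * q3   q2  q1 
(> = start, * = accepting)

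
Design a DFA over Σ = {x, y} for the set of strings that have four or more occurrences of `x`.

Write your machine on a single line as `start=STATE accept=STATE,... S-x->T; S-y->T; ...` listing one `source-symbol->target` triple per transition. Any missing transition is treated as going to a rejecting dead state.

start=s0; accept=s4,s5; s0-x->s1; s0-y->s0; s1-x->s2; s1-y->s1; s2-x->s3; s2-y->s2; s3-x->s4; s3-y->s3; s4-x->s5; s4-y->s4; s5-x->s5; s5-y->s5

Only the number of `x`s matters, and only up to 5. Make a chain s0 → s1 → s2 → s3 → s4 → s5 advanced by each `x` (with s5 absorbing); every other symbol self-loops. The accepting set is {s4, s5}.
6 states suffice.
        x   y  
>  s0   s1  s0 
   s1   s2  s1 
   s2   s3  s2 
   s3   s4  s3 
 * s4   s5  s4 
 * s5   s5  s5 
(> = start, * = accepting)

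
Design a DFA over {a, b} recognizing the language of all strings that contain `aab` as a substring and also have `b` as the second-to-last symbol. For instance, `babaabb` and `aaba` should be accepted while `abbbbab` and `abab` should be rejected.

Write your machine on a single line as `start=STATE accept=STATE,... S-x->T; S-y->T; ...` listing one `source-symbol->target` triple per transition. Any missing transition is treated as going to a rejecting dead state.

start=q0; accept=q8,q9; q0-a->q1; q0-b->q2; q1-a->q3; q1-b->q4; q2-a->q5; q2-b->q6; q3-a->q3; q3-b->q7; q4-a->q5; q4-b->q6; q5-a->q3; q5-b->q4; q6-a->q5; q6-b->q6; q7-a->q8; q7-b->q9; q8-a->q10; q8-b->q7; q9-a->q8; q9-b->q9; q10-a->q10; q10-b->q7

Build one automaton per condition and run them in lockstep. One (4 states) tracks whether and how much of `aab` has been seen; the other (7 states) tracks the last 2 symbols read. Each combined state is a pair, one component from each; accept when both components accept.
With 11 states:
          a    b  
>  q0     q1   q2 
   q1     q3   q4 
   q2     q5   q6 
   q3     q3   q7 
   q4     q5   q6 
   q5     q3   q4 
   q6     q5   q6 
   q7     q8   q9 
 * q8    q10   q7 
 * q9     q8   q9 
   q10   q10   q7 
(> = start, * = accepting)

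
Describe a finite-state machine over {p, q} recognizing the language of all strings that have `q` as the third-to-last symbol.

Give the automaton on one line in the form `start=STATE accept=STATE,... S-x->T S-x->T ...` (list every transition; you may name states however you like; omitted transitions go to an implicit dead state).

A DFA must remember the last 3 symbols (since which symbol is third-to-last isn't known until the input ends). Use one state per possible window of the last ≤3 symbols; accept from those whose window starts with `q`.
A 15-state machine:
          p    q  
>  S0     S1   S2 
   S1     S3   S4 
   S2     S5   S6 
   S3     S7   S8 
   S4     S9  S10 
   S5    S11  S12 
   S6    S13  S14 
   S7     S7   S8 
   S8     S9  S10 
   S9    S11  S12 
   S10   S13  S14 
 * S11    S7   S8 
 * S12    S9  S10 
 * S13   S11  S12 
 * S14   S13  S14 
(> = start, * = accepting)

start=S0 accept=S11,S12,S13,S14 S0-p->S1 S0-q->S2 S1-p->S3 S1-q->S4 S2-p->S5 S2-q->S6 S3-p->S7 S3-q->S8 S4-p->S9 S4-q->S10 S5-p->S11 S5-q->S12 S6-p->S13 S6-q->S14 S7-p->S7 S7-q->S8 S8-p->S9 S8-q->S10 S9-p->S11 S9-q->S12 S10-p->S13 S10-q->S14 S11-p->S7 S11-q->S8 S12-p->S9 S12-q->S10 S13-p->S11 S13-q->S12 S14-p->S13 S14-q->S14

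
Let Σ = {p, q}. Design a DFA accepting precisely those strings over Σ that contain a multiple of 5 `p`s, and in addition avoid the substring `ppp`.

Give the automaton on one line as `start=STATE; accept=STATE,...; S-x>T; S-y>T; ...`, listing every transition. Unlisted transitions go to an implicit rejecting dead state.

start=s0; accept=s0,s13,s14; s0-p>s1; s0-q>s0; s1-p>s2; s1-q>s3; s2-p>s4; s2-q>s5; s3-p>s6; s3-q>s3; s4-p>s4; s4-q>s4; s5-p>s7; s5-q>s5; s6-p>s8; s6-q>s5; s7-p>s9; s7-q>s10; s8-p>s4; s8-q>s10; s9-p>s4; s9-q>s11; s10-p>s12; s10-q>s10; s11-p>s13; s11-q>s11; s12-p>s14; s12-q>s11; s13-p>s15; s13-q>s0; s14-p>s4; s14-q>s0; s15-p>s4; s15-q>s3

Handle the two conditions separately and then intersect. One (5 states) tracks the count of `p`s modulo 5; the other (4 states) tracks partial matches of the forbidden pattern `ppp`. Each combined state is a pair, one component from each; accept when both components accept. After merging equivalent states the machine shrinks.
          p    q  
>* s0     s1   s0 
   s1     s2   s3 
   s2     s4   s5 
   s3     s6   s3 
   s4     s4   s4 
   s5     s7   s5 
   s6     s8   s5 
   s7     s9  s10 
   s8     s4  s10 
   s9     s4  s11 
   s10   s12  s10 
   s11   s13  s11 
   s12   s14  s11 
 * s13   s15   s0 
 * s14    s4   s0 
   s15    s4   s3 
(> = start, * = accepting)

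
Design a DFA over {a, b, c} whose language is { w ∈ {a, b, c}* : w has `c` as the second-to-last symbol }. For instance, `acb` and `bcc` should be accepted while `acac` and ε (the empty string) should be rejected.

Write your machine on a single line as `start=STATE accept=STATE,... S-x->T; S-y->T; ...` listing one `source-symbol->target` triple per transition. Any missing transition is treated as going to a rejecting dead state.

A DFA must remember the last 2 symbols (since which symbol is second-to-last isn't known until the input ends). Use one state per possible window of the last ≤2 symbols; accept from those whose window starts with `c`.
A 13-state machine:
          a    b    c  
>  q0     q1   q2   q3 
   q1     q4   q5   q6 
   q2     q7   q8   q9 
   q3    q10  q11  q12 
   q4     q4   q5   q6 
   q5     q7   q8   q9 
   q6    q10  q11  q12 
   q7     q4   q5   q6 
   q8     q7   q8   q9 
   q9    q10  q11  q12 
 * q10    q4   q5   q6 
 * q11    q7   q8   q9 
 * q12   q10  q11  q12 
(> = start, * = accepting)

start=q0; accept=q10,q11,q12; q0-a->q1; q0-b->q2; q0-c->q3; q1-a->q4; q1-b->q5; q1-c->q6; q2-a->q7; q2-b->q8; q2-c->q9; q3-a->q10; q3-b->q11; q3-c->q12; q4-a->q4; q4-b->q5; q4-c->q6; q5-a->q7; q5-b->q8; q5-c->q9; q6-a->q10; q6-b->q11; q6-c->q12; q7-a->q4; q7-b->q5; q7-c->q6; q8-a->q7; q8-b->q8; q8-c->q9; q9-a->q10; q9-b->q11; q9-c->q12; q10-a->q4; q10-b->q5; q10-c->q6; q11-a->q7; q11-b->q8; q11-c->q9; q12-a->q10; q12-b->q11; q12-c->q12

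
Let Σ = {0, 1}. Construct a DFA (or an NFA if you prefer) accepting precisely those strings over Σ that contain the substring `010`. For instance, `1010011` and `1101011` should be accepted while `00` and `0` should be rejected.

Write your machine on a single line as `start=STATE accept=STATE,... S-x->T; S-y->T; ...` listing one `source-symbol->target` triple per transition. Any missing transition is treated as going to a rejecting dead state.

Track how much of `010` has been matched so far: state q0 is no progress, q3 is the absorbing accept state reached once `010` has occurred. Intermediate states record partial matches; on a mismatch, fall back to the longest reusable overlap.
4 states suffice.
        0   1  
>  q0   q1  q0 
   q1   q1  q2 
   q2   q3  q0 
 * q3   q3  q3 
(> = start, * = accepting)

start=q0; accept=q3; q0-0->q1; q0-1->q0; q1-0->q1; q1-1->q2; q2-0->q3; q2-1->q0; q3-0->q3; q3-1->q3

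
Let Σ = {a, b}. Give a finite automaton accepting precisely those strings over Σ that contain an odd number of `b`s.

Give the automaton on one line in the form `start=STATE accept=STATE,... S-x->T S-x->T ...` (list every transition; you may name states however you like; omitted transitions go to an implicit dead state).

start=s0 accept=s1 s0-a->s0 s0-b->s1 s1-a->s1 s1-b->s0

The only thing that matters is how many `b`s have appeared, reduced mod 2. Use one state per residue: s0 for 0, …, s1 for 1. Reading `b` moves to the next residue; anything else stays put. s1 is accepting.
A 2-state machine:
        a   b  
>  s0   s0  s1 
 * s1   s1  s0 
(> = start, * = accepting)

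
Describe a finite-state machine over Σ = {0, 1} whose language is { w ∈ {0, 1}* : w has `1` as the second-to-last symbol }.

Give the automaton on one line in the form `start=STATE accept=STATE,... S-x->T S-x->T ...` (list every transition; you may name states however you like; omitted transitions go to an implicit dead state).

start=A accept=F,G A-0->B A-1->C B-0->D B-1->E C-0->F C-1->G D-0->D D-1->E E-0->F E-1->G F-0->D F-1->E G-0->F G-1->G

A DFA must remember the last 2 symbols (since which symbol is second-to-last isn't known until the input ends). Use one state per possible window of the last ≤2 symbols; accept from those whose window starts with `1`.
7 states suffice.
       0  1 
>  A   B  C 
   B   D  E 
   C   F  G 
   D   D  E 
   E   F  G 
 * F   D  E 
 * G   F  G 
(> = start, * = accepting)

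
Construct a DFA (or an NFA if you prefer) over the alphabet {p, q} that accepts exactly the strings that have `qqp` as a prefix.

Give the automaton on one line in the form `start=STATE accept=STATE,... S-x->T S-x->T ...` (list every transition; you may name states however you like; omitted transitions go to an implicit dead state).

Walk along `qqp` while the input agrees: from A take `q` to B, and so on. Any deviation drops to the rejecting sink E. Once D is reached the prefix is confirmed and every continuation is accepted.
       p  q 
>  A   E  B 
   B   E  C 
   C   D  E 
 * D   D  D 
   E   E  E 
(> = start, * = accepting)

start=A accept=D A-p->E A-q->B B-p->E B-q->C C-p->D C-q->E D-p->D D-q->D E-p->E E-q->E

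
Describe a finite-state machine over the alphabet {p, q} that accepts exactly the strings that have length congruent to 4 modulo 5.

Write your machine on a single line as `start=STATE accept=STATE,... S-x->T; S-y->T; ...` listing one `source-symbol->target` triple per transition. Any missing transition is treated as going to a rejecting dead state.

start=s0; accept=s4; s0-p->s1; s0-q->s1; s1-p->s2; s1-q->s2; s2-p->s3; s2-q->s3; s3-p->s4; s3-q->s4; s4-p->s0; s4-q->s0

Count input length modulo 5: every symbol advances one step around the cycle s0 → s1 → s2 → s3 → s4 → s0. Accept at s4.
With 5 states:
        p   q  
>  s0   s1  s1 
   s1   s2  s2 
   s2   s3  s3 
   s3   s4  s4 
 * s4   s0  s0 
(> = start, * = accepting)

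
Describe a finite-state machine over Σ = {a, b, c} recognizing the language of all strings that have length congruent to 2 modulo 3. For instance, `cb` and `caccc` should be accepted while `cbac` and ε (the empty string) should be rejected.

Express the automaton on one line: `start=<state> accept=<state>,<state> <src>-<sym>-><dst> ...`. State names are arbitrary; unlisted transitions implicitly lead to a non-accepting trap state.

Only the length mod 3 matters, so use a 3-cycle: from any state, every input symbol moves to the next state, wrapping q2 back to q0. Mark q2 accepting.
A 3-state machine:
        a   b   c  
>  q0   q1  q1  q1 
   q1   q2  q2  q2 
 * q2   q0  q0  q0 
(> = start, * = accepting)

start=q0 accept=q2 q0-a->q1 q0-b->q1 q0-c->q1 q1-a->q2 q1-b->q2 q1-c->q2 q2-a->q0 q2-b->q0 q2-c->q0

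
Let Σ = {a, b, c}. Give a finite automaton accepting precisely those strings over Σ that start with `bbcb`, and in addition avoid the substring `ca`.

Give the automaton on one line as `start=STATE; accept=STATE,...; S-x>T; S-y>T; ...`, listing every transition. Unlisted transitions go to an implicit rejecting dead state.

start=q0; accept=q5,q6; q0-a>q1; q0-b>q2; q0-c>q1; q1-a>q1; q1-b>q1; q1-c>q1; q2-a>q1; q2-b>q3; q2-c>q1; q3-a>q1; q3-b>q1; q3-c>q4; q4-a>q1; q4-b>q5; q4-c>q1; q5-a>q5; q5-b>q5; q5-c>q6; q6-a>q1; q6-b>q5; q6-c>q6

Run two small machines in parallel and take their product. One (6 states) tracks whether the input so far still matches the prefix `bbcb`; the other (3 states) tracks partial matches of the forbidden pattern `ca`. Each combined state is a pair, one component from each; accept when both components accept. After merging equivalent states the machine shrinks.
With 7 states:
        a   b   c  
>  q0   q1  q2  q1 
   q1   q1  q1  q1 
   q2   q1  q3  q1 
   q3   q1  q1  q4 
   q4   q1  q5  q1 
 * q5   q5  q5  q6 
 * q6   q1  q5  q6 
(> = start, * = accepting)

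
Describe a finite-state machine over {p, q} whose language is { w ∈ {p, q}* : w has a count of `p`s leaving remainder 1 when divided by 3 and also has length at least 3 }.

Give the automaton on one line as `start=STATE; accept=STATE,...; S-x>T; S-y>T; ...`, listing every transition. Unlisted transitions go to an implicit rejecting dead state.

start=S0; accept=S8,S9; S0-p>S1; S0-q>S2; S1-p>S3; S1-q>S4; S2-p>S4; S2-q>S5; S3-p>S6; S3-q>S7; S4-p>S7; S4-q>S8; S5-p>S8; S5-q>S6; S6-p>S9; S6-q>S10; S7-p>S10; S7-q>S11; S8-p>S11; S8-q>S9; S9-p>S11; S9-q>S9; S10-p>S9; S10-q>S10; S11-p>S10; S11-q>S11

Handle the two conditions separately and then intersect. One (3 states) tracks the count of `p`s modulo 3; the other (5 states) tracks the input length, saturating at 4. Each combined state is a pair, one component from each; accept when both components accept.
A 12-state machine:
          p    q  
>  S0     S1   S2 
   S1     S3   S4 
   S2     S4   S5 
   S3     S6   S7 
   S4     S7   S8 
   S5     S8   S6 
   S6     S9  S10 
   S7    S10  S11 
 * S8    S11   S9 
 * S9    S11   S9 
   S10    S9  S10 
   S11   S10  S11 
(> = start, * = accepting)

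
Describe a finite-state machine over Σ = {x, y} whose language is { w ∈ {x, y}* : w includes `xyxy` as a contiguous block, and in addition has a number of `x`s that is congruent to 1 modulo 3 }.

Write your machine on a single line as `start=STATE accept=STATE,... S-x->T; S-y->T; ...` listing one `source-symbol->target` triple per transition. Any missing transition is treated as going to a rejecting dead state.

start=q0; accept=q14; q0-x->q1; q0-y->q0; q1-x->q2; q1-y->q3; q2-x->q4; q2-y->q5; q3-x->q6; q3-y->q7; q4-x->q1; q4-y->q8; q5-x->q9; q5-y->q10; q6-x->q4; q6-y->q11; q7-x->q2; q7-y->q7; q8-x->q12; q8-y->q0; q9-x->q1; q9-y->q13; q10-x->q4; q10-y->q10; q11-x->q13; q11-y->q11; q12-x->q2; q12-y->q14; q13-x->q14; q13-y->q13; q14-x->q11; q14-y->q14

Build one automaton per condition and run them in lockstep. The first has 5 states tracking whether and how much of `xyxy` has been seen; the second has 3 states tracking the count of `x`s modulo 3. A product state is a pair (one from each), accepting exactly when both do.
15 states suffice.
          x    y  
>  q0     q1   q0 
   q1     q2   q3 
   q2     q4   q5 
   q3     q6   q7 
   q4     q1   q8 
   q5     q9  q10 
   q6     q4  q11 
   q7     q2   q7 
   q8    q12   q0 
   q9     q1  q13 
   q10    q4  q10 
   q11   q13  q11 
   q12    q2  q14 
   q13   q14  q13 
 * q14   q11  q14 
(> = start, * = accepting)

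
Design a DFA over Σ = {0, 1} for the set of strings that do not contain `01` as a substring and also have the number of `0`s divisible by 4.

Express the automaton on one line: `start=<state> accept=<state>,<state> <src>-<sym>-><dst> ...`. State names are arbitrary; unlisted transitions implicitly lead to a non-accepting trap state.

start=S0 accept=S0,S5 S0-0->S1 S0-1->S0 S1-0->S2 S1-1->S3 S2-0->S4 S2-1->S3 S3-0->S3 S3-1->S3 S4-0->S5 S4-1->S3 S5-0->S1 S5-1->S3

Build one automaton per condition and run them in lockstep. One (3 states) tracks partial matches of the forbidden pattern `01`; the other (4 states) tracks the count of `0`s modulo 4. Each combined state is a pair, one component from each; accept when both components accept. Minimizing collapses redundant product states.
6 states suffice.
        0   1  
>* S0   S1  S0 
   S1   S2  S3 
   S2   S4  S3 
   S3   S3  S3 
   S4   S5  S3 
 * S5   S1  S3 
(> = start, * = accepting)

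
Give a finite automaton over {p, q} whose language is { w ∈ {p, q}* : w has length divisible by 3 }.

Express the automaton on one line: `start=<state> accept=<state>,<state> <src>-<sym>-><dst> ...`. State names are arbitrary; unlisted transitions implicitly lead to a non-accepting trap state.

Count input length modulo 3: every symbol advances one step around the cycle A → B → C → A. Accept at A.
       p  q 
>* A   B  B 
   B   C  C 
   C   A  A 
(> = start, * = accepting)

start=A accept=A A-p->B A-q->B B-p->C B-q->C C-p->A C-q->A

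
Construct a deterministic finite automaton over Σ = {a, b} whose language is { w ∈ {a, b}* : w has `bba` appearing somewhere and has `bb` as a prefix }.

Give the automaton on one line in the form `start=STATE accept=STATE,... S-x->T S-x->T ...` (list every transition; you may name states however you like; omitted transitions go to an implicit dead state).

Handle the two conditions separately and then intersect. The first has 4 states tracking whether and how much of `bba` has been seen; the second has 4 states tracking whether the input so far still matches the prefix `bb`. A product state is a pair (one from each), accepting exactly when both do. Equivalent product states are then merged.
A 5-state machine:
        a   b  
>  q0   q1  q2 
   q1   q1  q1 
   q2   q1  q3 
   q3   q4  q3 
 * q4   q4  q4 
(> = start, * = accepting)

start=q0 accept=q4 q0-a->q1 q0-b->q2 q1-a->q1 q1-b->q1 q2-a->q1 q2-b->q3 q3-a->q4 q3-b->q3 q4-a->q4 q4-b->q4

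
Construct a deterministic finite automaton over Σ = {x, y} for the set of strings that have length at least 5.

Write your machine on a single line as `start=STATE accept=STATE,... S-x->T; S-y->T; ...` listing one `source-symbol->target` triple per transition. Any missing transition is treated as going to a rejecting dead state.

Count input length up to 6: every symbol moves from A toward G, which means 'more than 5' and absorbs. Accept from {F, G}.
7 states suffice.
       x  y 
>  A   B  B 
   B   C  C 
   C   D  D 
   D   E  E 
   E   F  F 
 * F   G  G 
 * G   G  G 
(> = start, * = accepting)

start=A; accept=F,G; A-x->B; A-y->B; B-x->C; B-y->C; C-x->D; C-y->D; D-x->E; D-y->E; E-x->F; E-y->F; F-x->G; F-y->G; G-x->G; G-y->G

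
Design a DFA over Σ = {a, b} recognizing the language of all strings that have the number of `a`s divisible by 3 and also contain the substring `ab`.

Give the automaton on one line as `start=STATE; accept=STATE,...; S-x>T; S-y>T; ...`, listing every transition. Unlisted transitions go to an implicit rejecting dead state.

start=q0; accept=q6; q0-a>q1; q0-b>q0; q1-a>q2; q1-b>q3; q2-a>q4; q2-b>q5; q3-a>q5; q3-b>q3; q4-a>q1; q4-b>q6; q5-a>q6; q5-b>q5; q6-a>q3; q6-b>q6

Run two small machines in parallel and take their product. One (3 states) tracks the count of `a`s modulo 3; the other (3 states) tracks whether and how much of `ab` has been seen. Each combined state is a pair, one component from each; accept when both components accept.
        a   b  
>  q0   q1  q0 
   q1   q2  q3 
   q2   q4  q5 
   q3   q5  q3 
   q4   q1  q6 
   q5   q6  q5 
 * q6   q3  q6 
(> = start, * = accepting)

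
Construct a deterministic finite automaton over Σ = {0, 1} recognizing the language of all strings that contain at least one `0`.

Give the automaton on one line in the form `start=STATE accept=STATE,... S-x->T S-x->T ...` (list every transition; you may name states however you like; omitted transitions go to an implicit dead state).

Count `0`s, saturating at 2: state s0 means no `0` yet, s1 means one `0` seen, s2 means more than one. Each `0` increments (capped at s2); other symbols loop. Accept from {s1, s2}.
3 states suffice.
        0   1  
>  s0   s1  s0 
 * s1   s2  s1 
 * s2   s2  s2 
(> = start, * = accepting)

start=s0 accept=s1,s2 s0-0->s1 s0-1->s0 s1-0->s2 s1-1->s1 s2-0->s2 s2-1->s2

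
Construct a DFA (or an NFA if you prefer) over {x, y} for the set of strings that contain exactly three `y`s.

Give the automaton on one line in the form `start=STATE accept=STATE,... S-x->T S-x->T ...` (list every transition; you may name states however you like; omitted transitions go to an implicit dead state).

Count `y`s, saturating at 4: states q0 through q3 mean 0 through 3 `y`s seen; q4 means more than 3. Each `y` increments (capped at q4); other symbols loop. Accept from {q3}.
        x   y  
>  q0   q0  q1 
   q1   q1  q2 
   q2   q2  q3 
 * q3   q3  q4 
   q4   q4  q4 
(> = start, * = accepting)

start=q0 accept=q3 q0-x->q0 q0-y->q1 q1-x->q1 q1-y->q2 q2-x->q2 q2-y->q3 q3-x->q3 q3-y->q4 q4-x->q4 q4-y->q4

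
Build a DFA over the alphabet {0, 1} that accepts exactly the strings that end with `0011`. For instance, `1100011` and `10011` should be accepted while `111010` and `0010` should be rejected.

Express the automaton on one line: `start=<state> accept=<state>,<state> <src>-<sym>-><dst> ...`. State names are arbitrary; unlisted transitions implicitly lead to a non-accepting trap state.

Remember how much of `0011` the current input suffix matches. State s0 means no match yet; s1 means the last symbol is `0`; s2 means the last 2 symbols are `00`; s3 means the last 3 symbols are `001`; s4 means the last 4 symbols are `0011`. Only s4 accepts. On a mismatch, fall back to the longest proper suffix that is still a prefix of `0011`.
A 5-state machine:
        0   1  
>  s0   s1  s0 
   s1   s2  s0 
   s2   s2  s3 
   s3   s1  s4 
 * s4   s1  s0 
(> = start, * = accepting)

start=s0 accept=s4 s0-0->s1 s0-1->s0 s1-0->s2 s1-1->s0 s2-0->s2 s2-1->s3 s3-0->s1 s3-1->s4 s4-0->s1 s4-1->s0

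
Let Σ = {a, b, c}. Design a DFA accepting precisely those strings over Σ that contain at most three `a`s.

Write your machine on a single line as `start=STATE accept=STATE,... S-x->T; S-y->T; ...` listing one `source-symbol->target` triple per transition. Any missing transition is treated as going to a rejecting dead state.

start=s0; accept=s0,s1,s2,s3; s0-a->s1; s0-b->s0; s0-c->s0; s1-a->s2; s1-b->s1; s1-c->s1; s2-a->s3; s2-b->s2; s2-c->s2; s3-a->s4; s3-b->s3; s3-c->s3; s4-a->s4; s4-b->s4; s4-c->s4

Count `a`s, saturating at 4: states s0 through s3 mean 0 through 3 `a`s seen; s4 means more than 3. Each `a` increments (capped at s4); other symbols loop. Accept from {s0, s1, s2, s3}.
5 states suffice.
        a   b   c  
>* s0   s1  s0  s0 
 * s1   s2  s1  s1 
 * s2   s3  s2  s2 
 * s3   s4  s3  s3 
   s4   s4  s4  s4 
(> = start, * = accepting)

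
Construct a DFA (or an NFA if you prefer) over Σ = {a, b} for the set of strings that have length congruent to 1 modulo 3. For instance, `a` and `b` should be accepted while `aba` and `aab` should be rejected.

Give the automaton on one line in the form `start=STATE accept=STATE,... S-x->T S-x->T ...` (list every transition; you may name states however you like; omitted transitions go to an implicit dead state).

Count input length modulo 3: every symbol advances one step around the cycle S0 → S1 → S2 → S0. Accept at S1.
3 states suffice.
        a   b  
>  S0   S1  S1 
 * S1   S2  S2 
   S2   S0  S0 
(> = start, * = accepting)

start=S0 accept=S1 S0-a->S1 S0-b->S1 S1-a->S2 S1-b->S2 S2-a->S0 S2-b->S0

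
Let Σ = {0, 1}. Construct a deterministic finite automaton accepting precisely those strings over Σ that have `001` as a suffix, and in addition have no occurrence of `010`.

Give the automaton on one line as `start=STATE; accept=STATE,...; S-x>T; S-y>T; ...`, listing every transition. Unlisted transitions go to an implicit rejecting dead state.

start=S0; accept=S4; S0-0>S1; S0-1>S0; S1-0>S2; S1-1>S3; S2-0>S2; S2-1>S4; S3-0>S5; S3-1>S0; S4-0>S5; S4-1>S0; S5-0>S5; S5-1>S5

Run two small machines in parallel and take their product. One (4 states) tracks how much of the suffix `001` has currently been matched; the other (4 states) tracks partial matches of the forbidden pattern `010`. Each combined state is a pair, one component from each; accept when both components accept. Equivalent product states are then merged.
6 states suffice.
        0   1  
>  S0   S1  S0 
   S1   S2  S3 
   S2   S2  S4 
   S3   S5  S0 
 * S4   S5  S0 
   S5   S5  S5 
(> = start, * = accepting)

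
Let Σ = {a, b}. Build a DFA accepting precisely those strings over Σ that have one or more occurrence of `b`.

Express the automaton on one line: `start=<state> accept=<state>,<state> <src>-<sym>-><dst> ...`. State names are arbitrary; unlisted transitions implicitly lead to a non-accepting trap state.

start=s0 accept=s1,s2 s0-a->s0 s0-b->s1 s1-a->s1 s1-b->s2 s2-a->s2 s2-b->s2

Only the number of `b`s matters, and only up to 2. Make a chain s0 → s1 → s2 advanced by each `b` (with s2 absorbing); every other symbol self-loops. The accepting set is {s1, s2}.
        a   b  
>  s0   s0  s1 
 * s1   s1  s2 
 * s2   s2  s2 
(> = start, * = accepting)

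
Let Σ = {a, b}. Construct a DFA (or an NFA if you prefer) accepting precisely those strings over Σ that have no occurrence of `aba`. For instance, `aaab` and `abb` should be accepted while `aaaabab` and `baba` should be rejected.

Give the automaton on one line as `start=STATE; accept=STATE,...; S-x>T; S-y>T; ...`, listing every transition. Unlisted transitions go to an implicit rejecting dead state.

This is the complement of 'contains `aba`'. Use the same substring-matching states — S0 through S3 holding how much of `aba` has just been matched — but flip the accepting set: everything except the trap S3 accepts.
4 states suffice.
        a   b  
>* S0   S1  S0 
 * S1   S1  S2 
 * S2   S3  S0 
   S3   S3  S3 
(> = start, * = accepting)

start=S0; accept=S0,S1,S2; S0-a>S1; S0-b>S0; S1-a>S1; S1-b>S2; S2-a>S3; S2-b>S0; S3-a>S3; S3-b>S3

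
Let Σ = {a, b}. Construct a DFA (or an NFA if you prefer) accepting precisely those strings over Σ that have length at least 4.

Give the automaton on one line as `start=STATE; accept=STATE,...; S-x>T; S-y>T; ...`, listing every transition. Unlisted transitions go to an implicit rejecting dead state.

start=q0; accept=q4,q5; q0-a>q1; q0-b>q1; q1-a>q2; q1-b>q2; q2-a>q3; q2-b>q3; q3-a>q4; q3-b>q4; q4-a>q5; q4-b>q5; q5-a>q5; q5-b>q5

We only need to distinguish lengths 0, 1, …, 4, and '>4'. Chain q0 → q1 → q2 → q3 → q4 → q5 on every symbol, with q5 looping. Accepting states: {q4, q5}.
6 states suffice.
        a   b  
>  q0   q1  q1 
   q1   q2  q2 
   q2   q3  q3 
   q3   q4  q4 
 * q4   q5  q5 
 * q5   q5  q5 
(> = start, * = accepting)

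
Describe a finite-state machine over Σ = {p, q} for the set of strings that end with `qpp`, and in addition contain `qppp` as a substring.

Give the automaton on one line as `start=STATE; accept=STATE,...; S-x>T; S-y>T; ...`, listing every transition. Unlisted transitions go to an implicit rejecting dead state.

Run two small machines in parallel and take their product. The first has 4 states tracking how much of the suffix `qpp` has currently been matched; the second has 5 states tracking whether and how much of `qppp` has been seen. A product state is a pair (one from each), accepting exactly when both do.
An 8-state machine:
        p   q  
>  S0   S0  S1 
   S1   S2  S1 
   S2   S3  S1 
   S3   S4  S1 
   S4   S4  S5 
   S5   S6  S5 
   S6   S7  S5 
 * S7   S4  S5 
(> = start, * = accepting)

start=S0; accept=S7; S0-p>S0; S0-q>S1; S1-p>S2; S1-q>S1; S2-p>S3; S2-q>S1; S3-p>S4; S3-q>S1; S4-p>S4; S4-q>S5; S5-p>S6; S5-q>S5; S6-p>S7; S6-q>S5; S7-p>S4; S7-q>S5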